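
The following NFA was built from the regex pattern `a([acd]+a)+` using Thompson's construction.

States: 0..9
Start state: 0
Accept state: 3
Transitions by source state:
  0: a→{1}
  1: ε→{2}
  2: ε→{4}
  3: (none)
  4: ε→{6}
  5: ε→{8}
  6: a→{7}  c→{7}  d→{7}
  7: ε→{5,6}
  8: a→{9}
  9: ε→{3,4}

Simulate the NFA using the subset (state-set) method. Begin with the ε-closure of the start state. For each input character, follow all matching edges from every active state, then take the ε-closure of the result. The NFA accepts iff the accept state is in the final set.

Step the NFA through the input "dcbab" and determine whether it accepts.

Answer: REJECT

Derivation:
initial (ε-close {0}): {0}
'd' @ 1: {}  — dead — no transitions
rest 'cbab' ignored (set empty)
end set {} — state 3 not in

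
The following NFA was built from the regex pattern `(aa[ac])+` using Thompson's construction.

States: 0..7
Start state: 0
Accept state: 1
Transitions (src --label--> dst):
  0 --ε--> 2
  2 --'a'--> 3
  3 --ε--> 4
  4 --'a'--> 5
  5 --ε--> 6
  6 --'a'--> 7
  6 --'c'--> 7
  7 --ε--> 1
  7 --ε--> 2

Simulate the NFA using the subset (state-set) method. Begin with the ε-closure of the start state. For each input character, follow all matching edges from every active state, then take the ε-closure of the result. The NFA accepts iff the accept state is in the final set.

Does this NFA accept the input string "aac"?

Answer: ACCEPT

Steps:
initial (ε-close {0}): {0,2}
'a' @ 1: {3,4}
'a' @ 2: {5,6}
'c' @ 3: {1,2,7}  [accepting]
end set {1,2,7} — state 1 in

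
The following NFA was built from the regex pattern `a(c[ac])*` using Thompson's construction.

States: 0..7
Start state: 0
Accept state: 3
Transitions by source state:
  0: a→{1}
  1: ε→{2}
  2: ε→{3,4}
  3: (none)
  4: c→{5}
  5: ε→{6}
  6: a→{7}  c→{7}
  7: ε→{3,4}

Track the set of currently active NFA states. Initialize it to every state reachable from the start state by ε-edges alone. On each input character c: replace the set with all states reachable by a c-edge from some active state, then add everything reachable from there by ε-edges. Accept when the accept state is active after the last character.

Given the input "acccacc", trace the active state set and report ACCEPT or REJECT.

Answer: ACCEPT

Trace:
initial (ε-close {0}): {0}
'a' @ 1: {1,2,3,4}  [accepting]
'c' @ 2: {5,6}
'c' @ 3: {3,4,7}  [accepting]
'c' @ 4: {5,6}
'a' @ 5: {3,4,7}  [accepting]
'c' @ 6: {5,6}
'c' @ 7: {3,4,7}  [accepting]
after full input: {3,4,7}  (accept=3 in)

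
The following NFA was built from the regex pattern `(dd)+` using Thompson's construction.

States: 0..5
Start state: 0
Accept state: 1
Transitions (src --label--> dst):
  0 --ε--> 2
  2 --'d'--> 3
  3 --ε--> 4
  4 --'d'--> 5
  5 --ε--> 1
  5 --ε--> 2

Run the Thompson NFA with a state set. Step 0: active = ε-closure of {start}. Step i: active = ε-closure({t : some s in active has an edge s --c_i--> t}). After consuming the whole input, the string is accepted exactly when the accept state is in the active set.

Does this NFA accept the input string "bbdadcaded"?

start: ε-closure({0}) = {0,2}
'b' @ 1: {}  — no active states
rest 'bdadcaded' ignored (set empty)
final: {}; accept 1 not in set

Answer: REJECT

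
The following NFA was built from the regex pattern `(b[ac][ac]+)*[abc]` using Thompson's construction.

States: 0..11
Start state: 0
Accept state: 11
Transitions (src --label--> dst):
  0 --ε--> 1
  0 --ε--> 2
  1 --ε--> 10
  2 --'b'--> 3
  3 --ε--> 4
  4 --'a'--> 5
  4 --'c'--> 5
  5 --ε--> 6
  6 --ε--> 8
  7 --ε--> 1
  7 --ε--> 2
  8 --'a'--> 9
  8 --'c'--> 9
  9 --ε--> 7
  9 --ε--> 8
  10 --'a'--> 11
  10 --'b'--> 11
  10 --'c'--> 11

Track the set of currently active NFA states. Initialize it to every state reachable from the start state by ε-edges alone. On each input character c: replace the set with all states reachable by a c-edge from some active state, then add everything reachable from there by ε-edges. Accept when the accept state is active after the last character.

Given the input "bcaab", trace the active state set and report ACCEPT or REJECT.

Answer: ACCEPT

Trace:
initial (ε-close {0}): {0,1,2,10}
'b' @ 1: {3,4,11}  (accept∈set)
'c' @ 2: {5,6,8}
'a' @ 3: {1,2,7,8,9,10}
'a' @ 4: {1,2,7,8,9,10,11}  (accept∈set)
'b' @ 5: {3,4,11}  (accept∈set)
after full input: {3,4,11}  (accept=11 in)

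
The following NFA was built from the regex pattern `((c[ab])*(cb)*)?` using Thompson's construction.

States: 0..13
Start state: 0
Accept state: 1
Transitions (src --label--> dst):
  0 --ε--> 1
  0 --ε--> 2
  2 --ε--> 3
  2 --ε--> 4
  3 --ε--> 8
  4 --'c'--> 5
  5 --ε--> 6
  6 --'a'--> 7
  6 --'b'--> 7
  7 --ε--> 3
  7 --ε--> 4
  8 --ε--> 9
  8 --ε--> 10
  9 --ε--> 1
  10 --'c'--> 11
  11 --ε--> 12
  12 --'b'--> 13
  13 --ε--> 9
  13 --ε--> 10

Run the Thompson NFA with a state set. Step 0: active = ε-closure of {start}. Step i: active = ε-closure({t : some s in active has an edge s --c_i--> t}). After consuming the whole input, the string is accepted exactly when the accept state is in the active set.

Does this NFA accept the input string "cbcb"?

Answer: ACCEPT

Steps:
start: ε-closure({0}) = {0,1,2,3,4,8,9,10}
'c' @ 1: {5,6,11,12}
'b' @ 2: {1,3,4,7,8,9,10,13}  ✓accept
'c' @ 3: {5,6,11,12}
'b' @ 4: {1,3,4,7,8,9,10,13}  ✓accept
after full input: {1,3,4,7,8,9,10,13}  (accept=1 in)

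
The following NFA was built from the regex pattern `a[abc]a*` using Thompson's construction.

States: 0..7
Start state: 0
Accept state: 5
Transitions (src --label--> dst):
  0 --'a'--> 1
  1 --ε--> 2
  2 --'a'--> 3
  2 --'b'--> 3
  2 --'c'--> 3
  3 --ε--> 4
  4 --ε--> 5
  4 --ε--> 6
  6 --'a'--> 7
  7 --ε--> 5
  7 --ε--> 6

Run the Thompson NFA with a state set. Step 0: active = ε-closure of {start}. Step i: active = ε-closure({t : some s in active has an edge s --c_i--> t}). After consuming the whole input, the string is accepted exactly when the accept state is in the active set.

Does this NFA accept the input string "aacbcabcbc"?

Answer: REJECT

Trace:
start: ε-closure({0}) = {0}
'a' @ 1: {1,2}
'a' @ 2: {3,4,5,6}  ✓accept
'c' @ 3: {}  — no active states
rest 'bcabcbc' ignored (set empty)
after full input: {}  (accept=5 not in)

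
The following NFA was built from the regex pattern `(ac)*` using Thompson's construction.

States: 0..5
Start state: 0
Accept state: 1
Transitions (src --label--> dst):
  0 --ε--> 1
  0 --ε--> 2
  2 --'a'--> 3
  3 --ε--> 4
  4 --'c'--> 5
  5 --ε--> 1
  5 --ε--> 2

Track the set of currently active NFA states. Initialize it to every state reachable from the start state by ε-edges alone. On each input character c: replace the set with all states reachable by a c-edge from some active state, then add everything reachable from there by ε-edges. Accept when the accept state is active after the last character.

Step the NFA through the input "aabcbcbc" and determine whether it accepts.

start: ε-closure({0}) = {0,1,2}
'a' @ 1: {3,4}
'a' @ 2: {}  — state set empty
rest 'bcbcbc' ignored (set empty)
final: {}; accept 1 not in set

Answer: REJECT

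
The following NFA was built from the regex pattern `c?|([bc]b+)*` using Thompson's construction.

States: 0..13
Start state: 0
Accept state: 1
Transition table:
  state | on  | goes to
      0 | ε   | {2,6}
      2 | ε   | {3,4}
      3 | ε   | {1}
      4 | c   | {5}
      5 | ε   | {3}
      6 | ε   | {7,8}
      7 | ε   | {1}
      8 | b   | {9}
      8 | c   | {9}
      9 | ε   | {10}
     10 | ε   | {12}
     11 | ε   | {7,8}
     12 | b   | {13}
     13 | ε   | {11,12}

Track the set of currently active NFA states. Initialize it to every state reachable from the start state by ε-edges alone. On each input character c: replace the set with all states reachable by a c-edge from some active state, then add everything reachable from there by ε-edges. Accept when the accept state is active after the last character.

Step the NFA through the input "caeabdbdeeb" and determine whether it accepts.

Answer: REJECT

Steps:
initial (ε-close {0}): {0,1,2,3,4,6,7,8}
'c' @ 1: {1,3,5,9,10,12}  ✓accept
'a' @ 2: {}  — state set empty
rest 'eabdbdeeb' ignored (set empty)
end set {} — state 1 not in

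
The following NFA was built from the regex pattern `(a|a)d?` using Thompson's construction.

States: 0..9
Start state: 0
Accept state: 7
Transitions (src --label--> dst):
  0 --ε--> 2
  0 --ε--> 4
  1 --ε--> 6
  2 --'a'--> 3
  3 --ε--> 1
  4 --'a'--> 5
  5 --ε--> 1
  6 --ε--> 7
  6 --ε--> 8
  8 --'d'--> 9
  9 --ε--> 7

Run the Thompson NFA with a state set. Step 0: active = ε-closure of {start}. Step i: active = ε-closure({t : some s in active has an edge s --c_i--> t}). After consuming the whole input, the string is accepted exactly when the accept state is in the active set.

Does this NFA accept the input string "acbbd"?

S₀ = ε-closure({0}) = {0,2,4}
'a' @ 1: {1,3,5,6,7,8}  [accepting]
'c' @ 2: {}  — state set empty
rest 'bbd' ignored (set empty)
end set {} — state 7 not in

Answer: REJECT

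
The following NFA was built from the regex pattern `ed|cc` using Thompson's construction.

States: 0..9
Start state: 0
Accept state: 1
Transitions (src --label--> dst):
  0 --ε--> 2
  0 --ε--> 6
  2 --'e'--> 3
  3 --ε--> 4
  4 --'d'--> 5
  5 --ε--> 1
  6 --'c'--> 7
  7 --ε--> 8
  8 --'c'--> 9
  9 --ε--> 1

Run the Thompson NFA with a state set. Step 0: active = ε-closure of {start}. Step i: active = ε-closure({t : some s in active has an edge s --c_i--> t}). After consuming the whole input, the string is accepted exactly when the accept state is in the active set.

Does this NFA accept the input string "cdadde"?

start: ε-closure({0}) = {0,2,6}
'c' @ 1: {7,8}
'd' @ 2: {}  — state set empty
rest 'adde' ignored (set empty)
end set {} — state 1 not in

Answer: REJECT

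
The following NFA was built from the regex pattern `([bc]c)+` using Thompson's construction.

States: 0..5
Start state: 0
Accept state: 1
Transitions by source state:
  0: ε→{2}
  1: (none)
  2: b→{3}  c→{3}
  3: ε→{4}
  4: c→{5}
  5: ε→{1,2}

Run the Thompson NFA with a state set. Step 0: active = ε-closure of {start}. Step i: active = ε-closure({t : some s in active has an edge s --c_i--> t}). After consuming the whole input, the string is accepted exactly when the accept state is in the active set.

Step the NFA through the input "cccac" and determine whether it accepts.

initial (ε-close {0}): {0,2}
'c' @ 1: {3,4}
'c' @ 2: {1,2,5}  [accepting]
'c' @ 3: {3,4}
'a' @ 4: {}  — dead — no transitions
rest 'c' ignored (set empty)
end set {} — state 1 not in

Answer: REJECT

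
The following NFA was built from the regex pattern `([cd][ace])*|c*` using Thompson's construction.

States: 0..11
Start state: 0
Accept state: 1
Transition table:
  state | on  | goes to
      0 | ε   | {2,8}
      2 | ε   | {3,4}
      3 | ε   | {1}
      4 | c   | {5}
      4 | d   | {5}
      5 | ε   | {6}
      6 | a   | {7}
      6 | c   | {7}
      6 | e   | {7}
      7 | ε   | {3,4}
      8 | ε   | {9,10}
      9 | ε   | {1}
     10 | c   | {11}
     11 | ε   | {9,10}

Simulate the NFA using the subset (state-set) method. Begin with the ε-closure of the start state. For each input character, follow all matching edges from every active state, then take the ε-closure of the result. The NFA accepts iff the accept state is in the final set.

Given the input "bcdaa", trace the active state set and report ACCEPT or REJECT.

S₀ = ε-closure({0}) = {0,1,2,3,4,8,9,10}
'b' @ 1: {}  — no active states
rest 'cdaa' ignored (set empty)
final: {}; accept 1 not in set

Answer: REJECT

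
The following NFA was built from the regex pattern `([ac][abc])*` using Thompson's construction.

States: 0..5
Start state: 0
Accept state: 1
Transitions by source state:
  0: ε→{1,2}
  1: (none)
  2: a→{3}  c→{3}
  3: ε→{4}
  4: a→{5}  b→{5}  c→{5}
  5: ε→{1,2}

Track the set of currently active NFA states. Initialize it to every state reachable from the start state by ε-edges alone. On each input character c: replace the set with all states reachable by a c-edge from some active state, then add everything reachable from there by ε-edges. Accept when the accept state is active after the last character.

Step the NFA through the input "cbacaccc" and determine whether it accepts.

Answer: ACCEPT

Derivation:
initial (ε-close {0}): {0,1,2}
'c' @ 1: {3,4}
'b' @ 2: {1,2,5}  [accepting]
'a' @ 3: {3,4}
'c' @ 4: {1,2,5}  [accepting]
'a' @ 5: {3,4}
'c' @ 6: {1,2,5}  [accepting]
'c' @ 7: {3,4}
'c' @ 8: {1,2,5}  [accepting]
end set {1,2,5} — state 1 in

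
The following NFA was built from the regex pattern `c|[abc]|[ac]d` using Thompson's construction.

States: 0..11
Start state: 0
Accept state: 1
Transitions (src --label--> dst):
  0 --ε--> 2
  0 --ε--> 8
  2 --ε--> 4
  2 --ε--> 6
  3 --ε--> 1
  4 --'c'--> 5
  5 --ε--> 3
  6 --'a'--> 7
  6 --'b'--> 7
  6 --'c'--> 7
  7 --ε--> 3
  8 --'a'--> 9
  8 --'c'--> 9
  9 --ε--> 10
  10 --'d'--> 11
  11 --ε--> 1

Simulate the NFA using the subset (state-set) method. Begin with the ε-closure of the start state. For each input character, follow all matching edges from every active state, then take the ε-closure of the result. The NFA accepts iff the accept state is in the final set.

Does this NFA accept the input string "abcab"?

initial (ε-close {0}): {0,2,4,6,8}
'a' @ 1: {1,3,7,9,10}  ✓accept
'b' @ 2: {}  — no active states
rest 'cab' ignored (set empty)
end set {} — state 1 not in

Answer: REJECT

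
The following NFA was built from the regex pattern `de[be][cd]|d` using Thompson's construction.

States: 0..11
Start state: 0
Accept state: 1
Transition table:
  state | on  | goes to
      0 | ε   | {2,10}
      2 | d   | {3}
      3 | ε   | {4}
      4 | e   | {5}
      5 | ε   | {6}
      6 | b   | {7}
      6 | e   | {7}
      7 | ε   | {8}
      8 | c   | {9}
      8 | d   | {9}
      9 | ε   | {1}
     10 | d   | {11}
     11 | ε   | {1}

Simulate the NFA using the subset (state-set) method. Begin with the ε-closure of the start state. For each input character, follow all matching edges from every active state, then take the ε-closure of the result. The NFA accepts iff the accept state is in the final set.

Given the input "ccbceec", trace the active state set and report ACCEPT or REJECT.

S₀ = ε-closure({0}) = {0,2,10}
'c' @ 1: {}  — dead — no transitions
rest 'cbceec' ignored (set empty)
end set {} — state 1 not in

Answer: REJECT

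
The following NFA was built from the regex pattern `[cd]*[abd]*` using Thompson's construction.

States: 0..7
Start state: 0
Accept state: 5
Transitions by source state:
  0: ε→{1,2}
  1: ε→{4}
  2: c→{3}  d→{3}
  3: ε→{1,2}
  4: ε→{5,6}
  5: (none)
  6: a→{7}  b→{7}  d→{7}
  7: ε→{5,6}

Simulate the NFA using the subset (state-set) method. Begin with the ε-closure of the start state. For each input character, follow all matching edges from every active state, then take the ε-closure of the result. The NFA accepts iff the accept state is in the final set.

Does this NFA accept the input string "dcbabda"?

Answer: ACCEPT

Trace:
initial (ε-close {0}): {0,1,2,4,5,6}
'd' @ 1: {1,2,3,4,5,6,7}  (accept∈set)
'c' @ 2: {1,2,3,4,5,6}  (accept∈set)
'b' @ 3: {5,6,7}  (accept∈set)
'a' @ 4: {5,6,7}  (accept∈set)
'b' @ 5: {5,6,7}  (accept∈set)
'd' @ 6: {5,6,7}  (accept∈set)
'a' @ 7: {5,6,7}  (accept∈set)
final: {5,6,7}; accept 5 in set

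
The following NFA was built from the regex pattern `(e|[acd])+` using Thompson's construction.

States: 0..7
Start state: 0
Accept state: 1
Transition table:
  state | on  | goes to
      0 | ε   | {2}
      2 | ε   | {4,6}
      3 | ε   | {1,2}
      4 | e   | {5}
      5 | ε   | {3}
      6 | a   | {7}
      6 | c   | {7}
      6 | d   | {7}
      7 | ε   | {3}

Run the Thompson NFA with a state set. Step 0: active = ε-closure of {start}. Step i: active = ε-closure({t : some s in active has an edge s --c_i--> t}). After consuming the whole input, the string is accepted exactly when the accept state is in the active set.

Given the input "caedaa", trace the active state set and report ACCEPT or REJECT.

Answer: ACCEPT

Steps:
start: ε-closure({0}) = {0,2,4,6}
'c' @ 1: {1,2,3,4,6,7}  ✓accept
'a' @ 2: {1,2,3,4,6,7}  ✓accept
'e' @ 3: {1,2,3,4,5,6}  ✓accept
'd' @ 4: {1,2,3,4,6,7}  ✓accept
'a' @ 5: {1,2,3,4,6,7}  ✓accept
'a' @ 6: {1,2,3,4,6,7}  ✓accept
final: {1,2,3,4,6,7}; accept 1 in set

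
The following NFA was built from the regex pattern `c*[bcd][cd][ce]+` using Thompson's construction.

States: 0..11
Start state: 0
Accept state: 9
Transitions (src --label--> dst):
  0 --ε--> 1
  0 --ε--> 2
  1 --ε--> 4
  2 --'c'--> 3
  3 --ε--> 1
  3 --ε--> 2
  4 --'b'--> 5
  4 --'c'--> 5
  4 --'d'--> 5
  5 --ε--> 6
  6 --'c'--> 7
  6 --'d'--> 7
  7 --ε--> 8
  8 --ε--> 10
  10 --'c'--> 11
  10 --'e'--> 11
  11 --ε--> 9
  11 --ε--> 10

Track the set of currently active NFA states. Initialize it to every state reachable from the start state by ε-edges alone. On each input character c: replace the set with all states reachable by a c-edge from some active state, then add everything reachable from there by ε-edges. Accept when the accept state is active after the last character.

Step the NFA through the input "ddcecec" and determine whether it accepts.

Answer: ACCEPT

Trace:
S₀ = ε-closure({0}) = {0,1,2,4}
'd' @ 1: {5,6}
'd' @ 2: {7,8,10}
'c' @ 3: {9,10,11}  (accept∈set)
'e' @ 4: {9,10,11}  (accept∈set)
'c' @ 5: {9,10,11}  (accept∈set)
'e' @ 6: {9,10,11}  (accept∈set)
'c' @ 7: {9,10,11}  (accept∈set)
end set {9,10,11} — state 9 in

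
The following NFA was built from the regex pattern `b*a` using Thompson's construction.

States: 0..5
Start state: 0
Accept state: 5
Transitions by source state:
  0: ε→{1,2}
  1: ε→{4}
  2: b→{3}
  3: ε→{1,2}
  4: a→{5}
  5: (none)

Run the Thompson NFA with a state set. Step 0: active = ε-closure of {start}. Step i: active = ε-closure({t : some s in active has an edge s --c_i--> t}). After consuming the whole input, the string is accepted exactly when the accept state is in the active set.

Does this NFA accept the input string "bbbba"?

Answer: ACCEPT

Trace:
initial (ε-close {0}): {0,1,2,4}
'b' @ 1: {1,2,3,4}
'b' @ 2: {1,2,3,4}
'b' @ 3: {1,2,3,4}
'b' @ 4: {1,2,3,4}
'a' @ 5: {5}  (accept∈set)
end set {5} — state 5 in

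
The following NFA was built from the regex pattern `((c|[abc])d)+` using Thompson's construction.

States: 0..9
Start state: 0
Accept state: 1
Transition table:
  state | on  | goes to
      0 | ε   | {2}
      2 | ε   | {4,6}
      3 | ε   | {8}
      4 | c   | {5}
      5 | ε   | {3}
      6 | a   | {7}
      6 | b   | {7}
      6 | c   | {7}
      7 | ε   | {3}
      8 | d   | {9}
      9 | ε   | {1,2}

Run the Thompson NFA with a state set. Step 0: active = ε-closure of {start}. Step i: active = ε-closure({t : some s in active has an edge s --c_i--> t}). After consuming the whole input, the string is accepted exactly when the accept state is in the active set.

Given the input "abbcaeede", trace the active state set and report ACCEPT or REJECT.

S₀ = ε-closure({0}) = {0,2,4,6}
'a' @ 1: {3,7,8}
'b' @ 2: {}  — state set empty
rest 'bcaeede' ignored (set empty)
end set {} — state 1 not in

Answer: REJECT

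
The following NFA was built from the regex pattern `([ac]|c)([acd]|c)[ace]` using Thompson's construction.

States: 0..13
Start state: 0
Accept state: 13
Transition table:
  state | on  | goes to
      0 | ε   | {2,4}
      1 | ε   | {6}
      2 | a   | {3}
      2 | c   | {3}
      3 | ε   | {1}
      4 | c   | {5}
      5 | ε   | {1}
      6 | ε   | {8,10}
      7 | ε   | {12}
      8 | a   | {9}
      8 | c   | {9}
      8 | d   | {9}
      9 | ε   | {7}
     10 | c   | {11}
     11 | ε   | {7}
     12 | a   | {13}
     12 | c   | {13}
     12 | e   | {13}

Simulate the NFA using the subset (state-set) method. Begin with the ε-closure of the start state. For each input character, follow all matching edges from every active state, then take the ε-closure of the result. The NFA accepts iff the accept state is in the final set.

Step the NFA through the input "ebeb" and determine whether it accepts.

start: ε-closure({0}) = {0,2,4}
'e' @ 1: {}  — dead — no transitions
rest 'beb' ignored (set empty)
after full input: {}  (accept=13 not in)

Answer: REJECT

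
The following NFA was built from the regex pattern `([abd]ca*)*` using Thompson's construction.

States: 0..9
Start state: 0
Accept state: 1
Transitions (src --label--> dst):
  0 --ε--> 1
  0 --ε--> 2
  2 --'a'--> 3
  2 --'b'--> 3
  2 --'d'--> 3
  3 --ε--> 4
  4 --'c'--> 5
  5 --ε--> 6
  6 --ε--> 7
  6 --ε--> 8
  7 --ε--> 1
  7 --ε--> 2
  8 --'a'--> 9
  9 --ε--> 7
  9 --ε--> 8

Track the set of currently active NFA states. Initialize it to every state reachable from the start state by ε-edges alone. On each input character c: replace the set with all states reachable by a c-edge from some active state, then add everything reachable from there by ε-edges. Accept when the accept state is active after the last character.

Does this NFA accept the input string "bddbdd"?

initial (ε-close {0}): {0,1,2}
'b' @ 1: {3,4}
'd' @ 2: {}  — dead — no transitions
rest 'dbdd' ignored (set empty)
end set {} — state 1 not in

Answer: REJECT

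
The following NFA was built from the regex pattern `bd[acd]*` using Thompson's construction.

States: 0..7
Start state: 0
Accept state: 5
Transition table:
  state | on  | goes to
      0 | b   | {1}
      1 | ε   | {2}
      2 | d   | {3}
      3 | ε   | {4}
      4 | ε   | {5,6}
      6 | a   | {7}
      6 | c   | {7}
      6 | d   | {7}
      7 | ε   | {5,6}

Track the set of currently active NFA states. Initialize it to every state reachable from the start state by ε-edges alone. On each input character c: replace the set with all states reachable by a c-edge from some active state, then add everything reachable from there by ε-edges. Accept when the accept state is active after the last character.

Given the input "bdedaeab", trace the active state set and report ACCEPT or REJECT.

initial (ε-close {0}): {0}
'b' @ 1: {1,2}
'd' @ 2: {3,4,5,6}  [accepting]
'e' @ 3: {}  — dead — no transitions
rest 'daeab' ignored (set empty)
end set {} — state 5 not in

Answer: REJECT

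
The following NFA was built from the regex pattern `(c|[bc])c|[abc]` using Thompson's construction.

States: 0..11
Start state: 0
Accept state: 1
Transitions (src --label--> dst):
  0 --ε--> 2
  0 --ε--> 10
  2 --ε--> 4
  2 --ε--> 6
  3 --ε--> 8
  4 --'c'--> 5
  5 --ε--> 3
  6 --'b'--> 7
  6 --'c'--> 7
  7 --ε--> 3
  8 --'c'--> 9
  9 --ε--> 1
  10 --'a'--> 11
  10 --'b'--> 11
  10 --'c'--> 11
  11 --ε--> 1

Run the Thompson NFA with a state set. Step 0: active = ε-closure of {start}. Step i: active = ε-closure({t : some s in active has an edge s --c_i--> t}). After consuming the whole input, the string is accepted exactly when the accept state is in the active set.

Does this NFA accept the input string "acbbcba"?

initial (ε-close {0}): {0,2,4,6,10}
'a' @ 1: {1,11}  (accept∈set)
'c' @ 2: {}  — state set empty
rest 'bbcba' ignored (set empty)
after full input: {}  (accept=1 not in)

Answer: REJECT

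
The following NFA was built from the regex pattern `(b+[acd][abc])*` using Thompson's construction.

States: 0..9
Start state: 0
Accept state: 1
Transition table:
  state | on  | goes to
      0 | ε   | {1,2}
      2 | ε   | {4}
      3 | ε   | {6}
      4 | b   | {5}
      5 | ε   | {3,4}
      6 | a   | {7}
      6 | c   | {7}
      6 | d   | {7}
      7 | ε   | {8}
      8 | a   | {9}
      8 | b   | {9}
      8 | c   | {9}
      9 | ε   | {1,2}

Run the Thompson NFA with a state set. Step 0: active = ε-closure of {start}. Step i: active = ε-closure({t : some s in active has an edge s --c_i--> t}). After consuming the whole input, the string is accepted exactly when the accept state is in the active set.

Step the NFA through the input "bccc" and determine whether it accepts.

Answer: REJECT

Derivation:
initial (ε-close {0}): {0,1,2,4}
'b' @ 1: {3,4,5,6}
'c' @ 2: {7,8}
'c' @ 3: {1,2,4,9}  (accept∈set)
'c' @ 4: {}  — dead — no transitions
after full input: {}  (accept=1 not in)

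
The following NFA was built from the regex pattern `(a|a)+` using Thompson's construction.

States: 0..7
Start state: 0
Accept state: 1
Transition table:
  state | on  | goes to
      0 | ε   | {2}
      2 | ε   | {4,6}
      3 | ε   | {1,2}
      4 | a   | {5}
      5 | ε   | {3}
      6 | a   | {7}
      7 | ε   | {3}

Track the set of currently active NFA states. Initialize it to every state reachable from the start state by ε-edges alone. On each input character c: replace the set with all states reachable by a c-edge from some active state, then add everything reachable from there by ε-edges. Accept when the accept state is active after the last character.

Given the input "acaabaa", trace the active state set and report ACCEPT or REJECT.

start: ε-closure({0}) = {0,2,4,6}
'a' @ 1: {1,2,3,4,5,6,7}  ✓accept
'c' @ 2: {}  — dead — no transitions
rest 'aabaa' ignored (set empty)
after full input: {}  (accept=1 not in)

Answer: REJECT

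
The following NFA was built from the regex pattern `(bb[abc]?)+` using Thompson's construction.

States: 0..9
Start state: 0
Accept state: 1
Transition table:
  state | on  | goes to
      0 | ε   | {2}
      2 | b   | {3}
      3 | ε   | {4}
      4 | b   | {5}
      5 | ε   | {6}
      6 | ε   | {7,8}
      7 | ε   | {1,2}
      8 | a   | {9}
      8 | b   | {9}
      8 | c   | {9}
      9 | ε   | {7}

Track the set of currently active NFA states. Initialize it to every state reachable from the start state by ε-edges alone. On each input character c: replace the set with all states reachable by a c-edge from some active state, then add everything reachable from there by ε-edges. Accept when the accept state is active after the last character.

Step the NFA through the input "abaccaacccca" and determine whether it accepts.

initial (ε-close {0}): {0,2}
'a' @ 1: {}  — state set empty
rest 'baccaacccca' ignored (set empty)
final: {}; accept 1 not in set

Answer: REJECT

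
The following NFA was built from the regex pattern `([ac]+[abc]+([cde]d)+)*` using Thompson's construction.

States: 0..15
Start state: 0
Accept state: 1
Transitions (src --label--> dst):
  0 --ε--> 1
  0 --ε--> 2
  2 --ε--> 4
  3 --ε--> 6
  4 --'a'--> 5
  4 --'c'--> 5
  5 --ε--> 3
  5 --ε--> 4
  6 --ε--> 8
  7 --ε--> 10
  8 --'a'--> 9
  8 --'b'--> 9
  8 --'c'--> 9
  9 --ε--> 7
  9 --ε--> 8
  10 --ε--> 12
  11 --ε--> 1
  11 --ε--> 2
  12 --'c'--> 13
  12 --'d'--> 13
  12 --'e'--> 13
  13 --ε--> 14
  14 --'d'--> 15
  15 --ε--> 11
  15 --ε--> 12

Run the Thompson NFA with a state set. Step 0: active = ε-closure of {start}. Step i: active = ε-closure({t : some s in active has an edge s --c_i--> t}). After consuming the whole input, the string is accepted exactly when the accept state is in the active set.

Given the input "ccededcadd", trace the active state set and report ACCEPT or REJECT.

Answer: ACCEPT

Trace:
initial (ε-close {0}): {0,1,2,4}
'c' @ 1: {3,4,5,6,8}
'c' @ 2: {3,4,5,6,7,8,9,10,12}
'e' @ 3: {13,14}
'd' @ 4: {1,2,4,11,12,15}  ✓accept
'e' @ 5: {13,14}
'd' @ 6: {1,2,4,11,12,15}  ✓accept
'c' @ 7: {3,4,5,6,8,13,14}
'a' @ 8: {3,4,5,6,7,8,9,10,12}
'd' @ 9: {13,14}
'd' @ 10: {1,2,4,11,12,15}  ✓accept
end set {1,2,4,11,12,15} — state 1 in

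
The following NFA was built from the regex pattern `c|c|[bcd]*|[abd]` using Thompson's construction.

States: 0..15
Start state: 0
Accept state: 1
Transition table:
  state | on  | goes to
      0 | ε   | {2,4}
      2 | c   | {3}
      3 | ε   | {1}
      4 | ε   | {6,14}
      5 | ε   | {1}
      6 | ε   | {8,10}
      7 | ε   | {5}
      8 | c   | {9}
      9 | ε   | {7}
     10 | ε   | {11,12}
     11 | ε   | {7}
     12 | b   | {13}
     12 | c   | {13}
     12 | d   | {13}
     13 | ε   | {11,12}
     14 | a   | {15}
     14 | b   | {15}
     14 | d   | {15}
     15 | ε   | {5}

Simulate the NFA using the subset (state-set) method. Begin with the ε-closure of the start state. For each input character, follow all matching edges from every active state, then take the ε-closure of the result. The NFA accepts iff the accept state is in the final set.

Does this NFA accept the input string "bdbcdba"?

Answer: REJECT

Steps:
start: ε-closure({0}) = {0,1,2,4,5,6,7,8,10,11,12,14}
'b' @ 1: {1,5,7,11,12,13,15}  [accepting]
'd' @ 2: {1,5,7,11,12,13}  [accepting]
'b' @ 3: {1,5,7,11,12,13}  [accepting]
'c' @ 4: {1,5,7,11,12,13}  [accepting]
'd' @ 5: {1,5,7,11,12,13}  [accepting]
'b' @ 6: {1,5,7,11,12,13}  [accepting]
'a' @ 7: {}  — dead — no transitions
final: {}; accept 1 not in set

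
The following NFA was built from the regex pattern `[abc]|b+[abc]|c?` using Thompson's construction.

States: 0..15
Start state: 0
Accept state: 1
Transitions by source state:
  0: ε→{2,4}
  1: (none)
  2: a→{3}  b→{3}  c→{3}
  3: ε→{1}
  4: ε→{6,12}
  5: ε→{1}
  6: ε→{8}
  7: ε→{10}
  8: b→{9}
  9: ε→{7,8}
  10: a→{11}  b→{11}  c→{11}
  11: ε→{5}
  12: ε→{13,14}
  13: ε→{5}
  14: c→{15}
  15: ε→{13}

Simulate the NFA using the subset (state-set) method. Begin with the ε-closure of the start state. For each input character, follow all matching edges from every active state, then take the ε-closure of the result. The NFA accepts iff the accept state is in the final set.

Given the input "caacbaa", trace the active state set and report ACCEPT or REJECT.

Answer: REJECT

Trace:
start: ε-closure({0}) = {0,1,2,4,5,6,8,12,13,14}
'c' @ 1: {1,3,5,13,15}  (accept∈set)
'a' @ 2: {}  — dead — no transitions
rest 'acbaa' ignored (set empty)
end set {} — state 1 not in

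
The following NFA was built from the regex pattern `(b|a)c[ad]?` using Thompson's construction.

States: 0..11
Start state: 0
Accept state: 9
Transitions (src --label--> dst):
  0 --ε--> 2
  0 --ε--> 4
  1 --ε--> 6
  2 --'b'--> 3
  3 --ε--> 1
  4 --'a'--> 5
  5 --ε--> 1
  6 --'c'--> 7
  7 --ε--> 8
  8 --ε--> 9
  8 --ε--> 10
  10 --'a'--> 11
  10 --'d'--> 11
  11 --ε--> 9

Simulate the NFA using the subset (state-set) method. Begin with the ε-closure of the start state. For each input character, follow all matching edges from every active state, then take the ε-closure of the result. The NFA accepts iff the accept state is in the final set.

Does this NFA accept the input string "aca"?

Answer: ACCEPT

Derivation:
initial (ε-close {0}): {0,2,4}
'a' @ 1: {1,5,6}
'c' @ 2: {7,8,9,10}  (accept∈set)
'a' @ 3: {9,11}  (accept∈set)
after full input: {9,11}  (accept=9 in)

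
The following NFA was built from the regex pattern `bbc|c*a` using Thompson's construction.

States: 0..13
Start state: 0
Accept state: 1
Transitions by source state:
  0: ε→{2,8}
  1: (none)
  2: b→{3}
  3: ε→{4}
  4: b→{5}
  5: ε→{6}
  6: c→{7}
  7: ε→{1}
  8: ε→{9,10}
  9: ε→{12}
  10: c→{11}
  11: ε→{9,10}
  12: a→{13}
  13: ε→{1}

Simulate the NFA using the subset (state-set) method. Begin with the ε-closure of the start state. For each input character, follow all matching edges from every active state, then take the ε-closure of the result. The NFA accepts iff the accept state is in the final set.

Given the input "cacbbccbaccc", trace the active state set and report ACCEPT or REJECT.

Answer: REJECT

Trace:
S₀ = ε-closure({0}) = {0,2,8,9,10,12}
'c' @ 1: {9,10,11,12}
'a' @ 2: {1,13}  ✓accept
'c' @ 3: {}  — state set empty
rest 'bbccbaccc' ignored (set empty)
final: {}; accept 1 not in set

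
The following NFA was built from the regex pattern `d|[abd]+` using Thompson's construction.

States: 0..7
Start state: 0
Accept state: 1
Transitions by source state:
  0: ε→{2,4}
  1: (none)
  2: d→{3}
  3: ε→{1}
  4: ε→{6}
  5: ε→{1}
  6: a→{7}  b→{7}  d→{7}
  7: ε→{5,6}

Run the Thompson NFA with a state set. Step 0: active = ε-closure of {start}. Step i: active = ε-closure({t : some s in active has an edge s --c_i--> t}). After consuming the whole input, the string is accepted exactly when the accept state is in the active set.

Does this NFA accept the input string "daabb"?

S₀ = ε-closure({0}) = {0,2,4,6}
'd' @ 1: {1,3,5,6,7}  [accepting]
'a' @ 2: {1,5,6,7}  [accepting]
'a' @ 3: {1,5,6,7}  [accepting]
'b' @ 4: {1,5,6,7}  [accepting]
'b' @ 5: {1,5,6,7}  [accepting]
final: {1,5,6,7}; accept 1 in set

Answer: ACCEPT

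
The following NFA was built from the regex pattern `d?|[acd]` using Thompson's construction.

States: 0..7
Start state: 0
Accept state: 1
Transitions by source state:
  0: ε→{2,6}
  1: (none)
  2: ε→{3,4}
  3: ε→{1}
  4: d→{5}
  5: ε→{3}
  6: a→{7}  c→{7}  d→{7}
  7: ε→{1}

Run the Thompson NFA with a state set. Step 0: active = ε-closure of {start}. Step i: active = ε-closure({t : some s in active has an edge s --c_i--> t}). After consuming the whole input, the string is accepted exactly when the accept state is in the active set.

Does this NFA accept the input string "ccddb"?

Answer: REJECT

Steps:
initial (ε-close {0}): {0,1,2,3,4,6}
'c' @ 1: {1,7}  [accepting]
'c' @ 2: {}  — state set empty
rest 'ddb' ignored (set empty)
final: {}; accept 1 not in set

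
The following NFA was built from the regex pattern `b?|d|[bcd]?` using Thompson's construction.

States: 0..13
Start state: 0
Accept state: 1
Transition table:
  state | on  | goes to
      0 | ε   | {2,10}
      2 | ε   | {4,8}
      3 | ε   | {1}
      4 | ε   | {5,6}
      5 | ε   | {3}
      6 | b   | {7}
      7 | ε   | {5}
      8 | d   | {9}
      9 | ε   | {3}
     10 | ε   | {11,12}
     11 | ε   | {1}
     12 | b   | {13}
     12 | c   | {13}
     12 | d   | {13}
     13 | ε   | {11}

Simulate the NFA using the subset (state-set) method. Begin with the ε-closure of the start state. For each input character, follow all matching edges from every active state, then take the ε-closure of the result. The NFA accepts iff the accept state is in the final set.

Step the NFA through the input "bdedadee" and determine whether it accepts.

S₀ = ε-closure({0}) = {0,1,2,3,4,5,6,8,10,11,12}
'b' @ 1: {1,3,5,7,11,13}  [accepting]
'd' @ 2: {}  — state set empty
rest 'edadee' ignored (set empty)
end set {} — state 1 not in

Answer: REJECT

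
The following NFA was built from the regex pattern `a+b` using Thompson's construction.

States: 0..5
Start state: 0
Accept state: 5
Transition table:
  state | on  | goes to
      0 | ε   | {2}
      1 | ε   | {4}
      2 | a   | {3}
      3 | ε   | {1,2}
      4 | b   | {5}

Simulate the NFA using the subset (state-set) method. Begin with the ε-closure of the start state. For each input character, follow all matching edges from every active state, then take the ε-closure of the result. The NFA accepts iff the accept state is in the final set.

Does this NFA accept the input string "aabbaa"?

S₀ = ε-closure({0}) = {0,2}
'a' @ 1: {1,2,3,4}
'a' @ 2: {1,2,3,4}
'b' @ 3: {5}  (accept∈set)
'b' @ 4: {}  — dead — no transitions
rest 'aa' ignored (set empty)
final: {}; accept 5 not in set

Answer: REJECT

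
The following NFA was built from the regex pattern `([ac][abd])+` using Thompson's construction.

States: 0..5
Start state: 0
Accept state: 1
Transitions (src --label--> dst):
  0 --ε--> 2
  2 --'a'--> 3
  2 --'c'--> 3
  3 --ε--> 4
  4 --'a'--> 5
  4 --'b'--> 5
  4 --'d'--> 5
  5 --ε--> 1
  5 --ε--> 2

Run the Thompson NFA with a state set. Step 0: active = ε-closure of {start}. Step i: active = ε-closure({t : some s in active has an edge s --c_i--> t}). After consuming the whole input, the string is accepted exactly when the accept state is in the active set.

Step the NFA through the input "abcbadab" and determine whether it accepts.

Answer: ACCEPT

Derivation:
start: ε-closure({0}) = {0,2}
'a' @ 1: {3,4}
'b' @ 2: {1,2,5}  (accept∈set)
'c' @ 3: {3,4}
'b' @ 4: {1,2,5}  (accept∈set)
'a' @ 5: {3,4}
'd' @ 6: {1,2,5}  (accept∈set)
'a' @ 7: {3,4}
'b' @ 8: {1,2,5}  (accept∈set)
final: {1,2,5}; accept 1 in set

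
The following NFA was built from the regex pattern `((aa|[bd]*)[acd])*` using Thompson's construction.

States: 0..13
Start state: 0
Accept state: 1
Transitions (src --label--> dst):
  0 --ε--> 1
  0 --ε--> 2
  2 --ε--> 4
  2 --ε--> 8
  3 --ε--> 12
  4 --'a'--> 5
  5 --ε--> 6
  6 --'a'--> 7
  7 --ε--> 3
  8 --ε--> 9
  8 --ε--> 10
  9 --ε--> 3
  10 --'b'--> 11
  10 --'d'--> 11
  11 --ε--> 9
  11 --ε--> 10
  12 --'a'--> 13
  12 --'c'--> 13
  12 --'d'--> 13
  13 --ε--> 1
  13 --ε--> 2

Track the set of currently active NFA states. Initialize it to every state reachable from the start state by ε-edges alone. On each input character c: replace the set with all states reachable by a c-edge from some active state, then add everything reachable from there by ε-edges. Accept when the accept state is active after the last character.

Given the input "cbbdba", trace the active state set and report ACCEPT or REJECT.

Answer: ACCEPT

Steps:
initial (ε-close {0}): {0,1,2,3,4,8,9,10,12}
'c' @ 1: {1,2,3,4,8,9,10,12,13}  [accepting]
'b' @ 2: {3,9,10,11,12}
'b' @ 3: {3,9,10,11,12}
'd' @ 4: {1,2,3,4,8,9,10,11,12,13}  [accepting]
'b' @ 5: {3,9,10,11,12}
'a' @ 6: {1,2,3,4,8,9,10,12,13}  [accepting]
end set {1,2,3,4,8,9,10,12,13} — state 1 in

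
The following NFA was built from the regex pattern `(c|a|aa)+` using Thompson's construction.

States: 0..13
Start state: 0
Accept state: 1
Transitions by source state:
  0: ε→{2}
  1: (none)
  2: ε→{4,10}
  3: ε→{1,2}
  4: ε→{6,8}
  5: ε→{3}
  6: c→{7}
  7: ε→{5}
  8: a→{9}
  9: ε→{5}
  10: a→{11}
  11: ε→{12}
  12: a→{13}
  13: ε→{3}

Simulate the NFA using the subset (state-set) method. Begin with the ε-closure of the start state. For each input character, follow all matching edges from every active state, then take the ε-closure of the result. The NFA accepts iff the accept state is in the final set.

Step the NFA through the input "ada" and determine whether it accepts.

Answer: REJECT

Steps:
initial (ε-close {0}): {0,2,4,6,8,10}
'a' @ 1: {1,2,3,4,5,6,8,9,10,11,12}  (accept∈set)
'd' @ 2: {}  — no active states
rest 'a' ignored (set empty)
after full input: {}  (accept=1 not in)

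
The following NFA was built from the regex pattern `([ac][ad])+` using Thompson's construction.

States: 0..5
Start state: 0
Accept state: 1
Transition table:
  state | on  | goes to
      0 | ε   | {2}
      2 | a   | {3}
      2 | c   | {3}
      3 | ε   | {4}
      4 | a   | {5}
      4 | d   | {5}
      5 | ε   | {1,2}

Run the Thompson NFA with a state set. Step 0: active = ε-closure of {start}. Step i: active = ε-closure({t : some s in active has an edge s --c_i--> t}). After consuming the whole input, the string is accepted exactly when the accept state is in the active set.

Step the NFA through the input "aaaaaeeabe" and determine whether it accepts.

Answer: REJECT

Steps:
start: ε-closure({0}) = {0,2}
'a' @ 1: {3,4}
'a' @ 2: {1,2,5}  [accepting]
'a' @ 3: {3,4}
'a' @ 4: {1,2,5}  [accepting]
'a' @ 5: {3,4}
'e' @ 6: {}  — dead — no transitions
rest 'eabe' ignored (set empty)
final: {}; accept 1 not in set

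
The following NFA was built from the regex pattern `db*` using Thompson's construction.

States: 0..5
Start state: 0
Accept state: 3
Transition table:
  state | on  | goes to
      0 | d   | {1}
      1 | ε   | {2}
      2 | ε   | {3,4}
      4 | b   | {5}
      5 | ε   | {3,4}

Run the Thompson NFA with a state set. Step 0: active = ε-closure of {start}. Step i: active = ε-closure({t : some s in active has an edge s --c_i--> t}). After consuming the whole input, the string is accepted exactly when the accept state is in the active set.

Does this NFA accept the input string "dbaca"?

S₀ = ε-closure({0}) = {0}
'd' @ 1: {1,2,3,4}  [accepting]
'b' @ 2: {3,4,5}  [accepting]
'a' @ 3: {}  — dead — no transitions
rest 'ca' ignored (set empty)
after full input: {}  (accept=3 not in)

Answer: REJECT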